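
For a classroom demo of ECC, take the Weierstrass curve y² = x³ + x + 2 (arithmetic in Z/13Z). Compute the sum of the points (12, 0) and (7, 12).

(6, 9)

(12, 0) + (7, 12). λ = (12 - 0)/(7 - 12) ≡ 12/8 mod 13. 8⁻¹ ≡ 5 (mod 13), so λ ≡ 8.
  x = λ² - 12 - 7 = 64 - 19 ≡ 6; y = λ·(12 - 6) - 0 ≡ 9. → (6, 9)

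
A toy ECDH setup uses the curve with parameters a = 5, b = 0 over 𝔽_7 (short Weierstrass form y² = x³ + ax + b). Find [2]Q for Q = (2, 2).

tangent at (2, 2): λ = (3·2² + 5)/(2·2) ≡ 3/4. 4⁻¹ ≡ 2 (mod 7), so λ ≡ 3·2 ≡ 6.
  x = λ² - 2 - 2 = 36 - 4 ≡ 4; y = λ·(2 - 4) - 2 ≡ 0. → (4, 0)

(4, 0)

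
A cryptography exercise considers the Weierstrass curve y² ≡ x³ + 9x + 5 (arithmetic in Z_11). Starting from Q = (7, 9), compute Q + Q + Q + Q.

Repeated addition: build up to 4Q.
2Q: tangent at (7, 9): λ = (3·7² + 9)/(2·9) ≡ 2/7. 7⁻¹ ≡ 8 (mod 11), so λ ≡ 2·8 ≡ 5.
  x = λ² - 7 - 7 = 25 - 14 ≡ 0; y = λ·(7 - 0) - 9 ≡ 4. → (0, 4)
3Q: (0, 4) + (7, 9). λ = (9 - 4)/(7 - 0) ≡ 5/7 mod 11. 7⁻¹ ≡ 8 (mod 11) since 7·8 = 56 ≡ 1, so λ ≡ 7.
  x = λ² - 0 - 7 = 49 - 7 ≡ 9; y = λ·(0 - 9) - 4 ≡ 10. → (9, 10)
4Q: (9, 10) + (7, 9). λ = (9 - 10)/(7 - 9) ≡ 10/9 mod 11. 9⁻¹ ≡ 5 (mod 11) since 9·5 = 45 ≡ 1, so λ ≡ 6.
  x = λ² - 9 - 7 = 36 - 16 ≡ 9; y = λ·(9 - 9) - 10 ≡ 1. → (9, 1)

(9, 1)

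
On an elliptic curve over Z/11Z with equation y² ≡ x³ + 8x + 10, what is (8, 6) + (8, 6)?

tangent at (8, 6): λ = (3·8² + 8)/(2·6) ≡ 2/1. 1⁻¹ ≡ 1 (mod 11) since 1·1 = 1 ≡ 1, so λ ≡ 2·1 ≡ 2.
  x = λ² - 8 - 8 = 4 - 16 ≡ 10; y = λ·(8 - 10) - 6 ≡ 1. → (10, 1)

(10, 1)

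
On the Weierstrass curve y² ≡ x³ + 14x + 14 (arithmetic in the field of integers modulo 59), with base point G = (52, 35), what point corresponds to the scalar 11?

Repeated addition: build up to 11G.
2G: tangent at (52, 35): λ = (3·52² + 14)/(2·35) ≡ 43/11. 11⁻¹ ≡ 43 (mod 59), so λ ≡ 43·43 ≡ 20.
  x = λ² - 52 - 52 = 400 - 104 ≡ 1; y = λ·(52 - 1) - 35 ≡ 41. → (1, 41)
3G: (1, 41) + (52, 35). λ = (35 - 41)/(52 - 1) ≡ 53/51 mod 59. 51⁻¹ ≡ 22 (mod 59), so λ ≡ 45.
  x = λ² - 1 - 52 = 2025 - 53 ≡ 25; y = λ·(1 - 25) - 41 ≡ 0. → (25, 0)
4G: (25, 0) + (52, 35). λ = (35 - 0)/(52 - 25) ≡ 35/27 mod 59. 27⁻¹ ≡ 35 (mod 59), so λ ≡ 45.
  x = λ² - 25 - 52 = 2025 - 77 ≡ 1; y = λ·(25 - 1) - 0 ≡ 18. → (1, 18)
5G: (1, 18) + (52, 35). λ = (35 - 18)/(52 - 1) ≡ 17/51 mod 59. 51⁻¹ ≡ 22 (mod 59) since 51·22 = 1122 ≡ 1, so λ ≡ 20.
  x = λ² - 1 - 52 = 400 - 53 ≡ 52; y = λ·(1 - 52) - 18 ≡ 24. → (52, 24)
6G: (52, 24) + (52, 35): same x and y₁ ≡ -y₂, so the sum is O.
7G: O + (52, 35) = (52, 35) (identity).
8G: tangent at (52, 35): λ = (3·52² + 14)/(2·35) ≡ 43/11. 11⁻¹ ≡ 43 (mod 59) since 11·43 = 473 ≡ 1, so λ ≡ 43·43 ≡ 20.
  x = λ² - 52 - 52 = 400 - 104 ≡ 1; y = λ·(52 - 1) - 35 ≡ 41. → (1, 41)
9G: (1, 41) + (52, 35). λ = (35 - 41)/(52 - 1) ≡ 53/51 mod 59. 51⁻¹ ≡ 22 (mod 59), so λ ≡ 45.
  x = λ² - 1 - 52 = 2025 - 53 ≡ 25; y = λ·(1 - 25) - 41 ≡ 0. → (25, 0)
10G: (25, 0) + (52, 35). λ = (35 - 0)/(52 - 25) ≡ 35/27 mod 59. 27⁻¹ ≡ 35 (mod 59), so λ ≡ 45.
  x = λ² - 25 - 52 = 2025 - 77 ≡ 1; y = λ·(25 - 1) - 0 ≡ 18. → (1, 18)
11G: (1, 18) + (52, 35). λ = (35 - 18)/(52 - 1) ≡ 17/51 mod 59. 51⁻¹ ≡ 22 (mod 59), so λ ≡ 20.
  x = λ² - 1 - 52 = 400 - 53 ≡ 52; y = λ·(1 - 52) - 18 ≡ 24. → (52, 24)

(52, 24)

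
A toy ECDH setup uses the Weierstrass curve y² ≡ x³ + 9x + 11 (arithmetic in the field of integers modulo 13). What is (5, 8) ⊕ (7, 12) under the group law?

(5, 8) + (7, 12). λ = (12 - 8)/(7 - 5) ≡ 4/2 mod 13. 2⁻¹ ≡ 7 (mod 13), so λ ≡ 2.
  x = λ² - 5 - 7 = 4 - 12 ≡ 5; y = λ·(5 - 5) - 8 ≡ 5. → (5, 5)

(5, 5)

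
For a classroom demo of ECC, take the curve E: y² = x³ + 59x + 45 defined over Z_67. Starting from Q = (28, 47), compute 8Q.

(36, 7)

Repeated addition: build up to 8Q.
2Q: tangent at (28, 47): λ = (3·28² + 59)/(2·47) ≡ 66/27. 27⁻¹ ≡ 5 (mod 67), so λ ≡ 66·5 ≡ 62.
  x = λ² - 28 - 28 = 3844 - 56 ≡ 36; y = λ·(28 - 36) - 47 ≡ 60. → (36, 60)
3Q: (36, 60) + (28, 47). λ = (47 - 60)/(28 - 36) ≡ 54/59 mod 67. 59⁻¹ ≡ 25 (mod 67) since 59·25 = 1475 ≡ 1, so λ ≡ 10.
  x = λ² - 36 - 28 = 100 - 64 ≡ 36; y = λ·(36 - 36) - 60 ≡ 7. → (36, 7)
4Q: (36, 7) + (28, 47). λ = (47 - 7)/(28 - 36) ≡ 40/59 mod 67. 59⁻¹ ≡ 25 (mod 67) since 59·25 = 1475 ≡ 1, so λ ≡ 62.
  x = λ² - 36 - 28 = 3844 - 64 ≡ 28; y = λ·(36 - 28) - 7 ≡ 20. → (28, 20)
5Q: (28, 20) + (28, 47): same x and y₁ ≡ -y₂, so the sum is 𝒪.
6Q: 𝒪 + (28, 47) = (28, 47) (identity).
7Q: tangent at (28, 47): λ = (3·28² + 59)/(2·47) ≡ 66/27. 27⁻¹ ≡ 5 (mod 67), so λ ≡ 66·5 ≡ 62.
  x = λ² - 28 - 28 = 3844 - 56 ≡ 36; y = λ·(28 - 36) - 47 ≡ 60. → (36, 60)
8Q: (36, 60) + (28, 47). λ = (47 - 60)/(28 - 36) ≡ 54/59 mod 67. 59⁻¹ ≡ 25 (mod 67), so λ ≡ 10.
  x = λ² - 36 - 28 = 100 - 64 ≡ 36; y = λ·(36 - 36) - 60 ≡ 7. → (36, 7)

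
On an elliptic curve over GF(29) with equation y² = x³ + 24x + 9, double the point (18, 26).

tangent at (18, 26): λ = (3·18² + 24)/(2·26) ≡ 10/23. 23⁻¹ ≡ 24 (mod 29) since 23·24 = 552 ≡ 1, so λ ≡ 10·24 ≡ 8.
  x = λ² - 18 - 18 = 64 - 36 ≡ 28; y = λ·(18 - 28) - 26 ≡ 10. → (28, 10)

(28, 10)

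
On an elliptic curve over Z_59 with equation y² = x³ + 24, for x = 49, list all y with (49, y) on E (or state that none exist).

26, 33

x³ + 0x + 24 = 117673 ≡ 27 (mod 59).
Square roots of 27 mod 59: 26 and 33 (since 26² = 676 ≡ 27).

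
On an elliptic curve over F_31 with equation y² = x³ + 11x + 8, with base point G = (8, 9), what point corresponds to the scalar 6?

Double-and-add on 6 = (110)₂. Start with G = (8, 9) for the leading 1-bit.
double: tangent at (8, 9): λ = (3·8² + 11)/(2·9) ≡ 17/18. 18⁻¹ ≡ 19 (mod 31), so λ ≡ 17·19 ≡ 13.
  x = λ² - 8 - 8 = 169 - 16 ≡ 29; y = λ·(8 - 29) - 9 ≡ 28. → (29, 28)
add G: (29, 28) + (8, 9). λ = (9 - 28)/(8 - 29) ≡ 12/10 mod 31. 10⁻¹ ≡ 28 (mod 31), so λ ≡ 26.
  x = λ² - 29 - 8 = 676 - 37 ≡ 19; y = λ·(29 - 19) - 28 ≡ 15. → (19, 15)
double: tangent at (19, 15): λ = (3·19² + 11)/(2·15) ≡ 9/30. 30⁻¹ ≡ 30 (mod 31) since 30·30 = 900 ≡ 1, so λ ≡ 9·30 ≡ 22.
  x = λ² - 19 - 19 = 484 - 38 ≡ 12; y = λ·(19 - 12) - 15 ≡ 15. → (12, 15)

(12, 15)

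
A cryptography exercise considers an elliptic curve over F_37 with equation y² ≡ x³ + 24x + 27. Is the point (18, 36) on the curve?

y² = 36² ≡ 1; x³ + 24x + 27 = 6291 ≡ 1 (mod 37). 1 = 1.

yes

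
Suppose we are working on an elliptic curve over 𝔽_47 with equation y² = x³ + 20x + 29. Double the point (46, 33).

tangent at (46, 33): λ = (3·46² + 20)/(2·33) ≡ 23/19. 19⁻¹ ≡ 5 (mod 47), so λ ≡ 23·5 ≡ 21.
  x = λ² - 46 - 46 = 441 - 92 ≡ 20; y = λ·(46 - 20) - 33 ≡ 43. → (20, 43)

(20, 43)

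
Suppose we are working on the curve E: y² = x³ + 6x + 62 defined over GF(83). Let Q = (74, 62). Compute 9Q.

(27, 53)

Double-and-add on 9 = (1001)₂. Start with Q = (74, 62) for the leading 1-bit.
double: tangent at (74, 62): λ = (3·74² + 6)/(2·62) ≡ 0/41. 41⁻¹ ≡ 81 (mod 83) since 41·81 = 3321 ≡ 1, so λ ≡ 0·81 ≡ 0.
  x = λ² - 74 - 74 = 0 - 148 ≡ 18; y = λ·(74 - 18) - 62 ≡ 21. → (18, 21)
double: tangent at (18, 21): λ = (3·18² + 6)/(2·21) ≡ 65/42. 42⁻¹ ≡ 2 (mod 83) since 42·2 = 84 ≡ 1, so λ ≡ 65·2 ≡ 47.
  x = λ² - 18 - 18 = 2209 - 36 ≡ 15; y = λ·(18 - 15) - 21 ≡ 37. → (15, 37)
double: tangent at (15, 37): λ = (3·15² + 6)/(2·37) ≡ 17/74. 74⁻¹ ≡ 46 (mod 83), so λ ≡ 17·46 ≡ 35.
  x = λ² - 15 - 15 = 1225 - 30 ≡ 33; y = λ·(15 - 33) - 37 ≡ 80. → (33, 80)
add Q: (33, 80) + (74, 62). λ = (62 - 80)/(74 - 33) ≡ 65/41 mod 83. 41⁻¹ ≡ 81 (mod 83), so λ ≡ 36.
  x = λ² - 33 - 74 = 1296 - 107 ≡ 27; y = λ·(33 - 27) - 80 ≡ 53. → (27, 53)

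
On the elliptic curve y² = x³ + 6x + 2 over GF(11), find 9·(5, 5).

(6, 10)

Write G = (5, 5).
Repeated addition: build up to 9G.
2G: tangent at (5, 5): λ = (3·5² + 6)/(2·5) ≡ 4/10. 10⁻¹ ≡ 10 (mod 11), so λ ≡ 4·10 ≡ 7.
  x = λ² - 5 - 5 = 49 - 10 ≡ 6; y = λ·(5 - 6) - 5 ≡ 10. → (6, 10)
3G: (6, 10) + (5, 5). λ = (5 - 10)/(5 - 6) ≡ 6/10 mod 11. 10⁻¹ ≡ 10 (mod 11) since 10·10 = 100 ≡ 1, so λ ≡ 5.
  x = λ² - 6 - 5 = 25 - 11 ≡ 3; y = λ·(6 - 3) - 10 ≡ 5. → (3, 5)
4G: (3, 5) + (5, 5). λ = (5 - 5)/(5 - 3) ≡ 0/2 mod 11. 2⁻¹ ≡ 6 (mod 11), so λ ≡ 0.
  x = λ² - 3 - 5 = 0 - 8 ≡ 3; y = λ·(3 - 3) - 5 ≡ 6. → (3, 6)
5G: (3, 6) + (5, 5). λ = (5 - 6)/(5 - 3) ≡ 10/2 mod 11. 2⁻¹ ≡ 6 (mod 11) since 2·6 = 12 ≡ 1, so λ ≡ 5.
  x = λ² - 3 - 5 = 25 - 8 ≡ 6; y = λ·(3 - 6) - 6 ≡ 1. → (6, 1)
6G: (6, 1) + (5, 5). λ = (5 - 1)/(5 - 6) ≡ 4/10 mod 11. 10⁻¹ ≡ 10 (mod 11), so λ ≡ 7.
  x = λ² - 6 - 5 = 49 - 11 ≡ 5; y = λ·(6 - 5) - 1 ≡ 6. → (5, 6)
7G: (5, 6) + (5, 5): same x and y₁ ≡ -y₂, so the sum is 𝒪.
8G: 𝒪 + (5, 5) = (5, 5) (identity).
9G: tangent at (5, 5): λ = (3·5² + 6)/(2·5) ≡ 4/10. 10⁻¹ ≡ 10 (mod 11), so λ ≡ 4·10 ≡ 7.
  x = λ² - 5 - 5 = 49 - 10 ≡ 6; y = λ·(5 - 6) - 5 ≡ 10. → (6, 10)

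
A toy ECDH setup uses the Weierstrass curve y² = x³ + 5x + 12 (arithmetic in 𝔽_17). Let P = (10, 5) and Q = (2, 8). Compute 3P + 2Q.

First 3P:
Repeated addition: build up to 3P.
2P: tangent at (10, 5): λ = (3·10² + 5)/(2·5) ≡ 16/10. 10⁻¹ ≡ 12 (mod 17), so λ ≡ 16·12 ≡ 5.
  x = λ² - 10 - 10 = 25 - 20 ≡ 5; y = λ·(10 - 5) - 5 ≡ 3. → (5, 3)
3P: (5, 3) + (10, 5). λ = (5 - 3)/(10 - 5) ≡ 2/5 mod 17. 5⁻¹ ≡ 7 (mod 17), so λ ≡ 14.
  x = λ² - 5 - 10 = 196 - 15 ≡ 11; y = λ·(5 - 11) - 3 ≡ 15. → (11, 15)
3P = (11, 15).
Next 2Q:
Repeated addition: build up to 2Q.
2Q: tangent at (2, 8): λ = (3·2² + 5)/(2·8) ≡ 0/16. 16⁻¹ ≡ 16 (mod 17), so λ ≡ 0·16 ≡ 0.
  x = λ² - 2 - 2 = 0 - 4 ≡ 13; y = λ·(2 - 13) - 8 ≡ 9. → (13, 9)
2Q = (13, 9).
Finally 3P + 2Q:
(11, 15) + (13, 9). λ = (9 - 15)/(13 - 11) ≡ 11/2 mod 17. 2⁻¹ ≡ 9 (mod 17) since 2·9 = 18 ≡ 1, so λ ≡ 14.
  x = λ² - 11 - 13 = 196 - 24 ≡ 2; y = λ·(11 - 2) - 15 ≡ 9. → (2, 9)

(2, 9)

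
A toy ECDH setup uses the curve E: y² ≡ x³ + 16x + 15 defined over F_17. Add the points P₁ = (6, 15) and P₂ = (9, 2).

(6, 15) + (9, 2). λ = (2 - 15)/(9 - 6) ≡ 4/3 mod 17. 3⁻¹ ≡ 6 (mod 17) since 3·6 = 18 ≡ 1, so λ ≡ 7.
  x = λ² - 6 - 9 = 49 - 15 ≡ 0; y = λ·(6 - 0) - 15 ≡ 10. → (0, 10)

(0, 10)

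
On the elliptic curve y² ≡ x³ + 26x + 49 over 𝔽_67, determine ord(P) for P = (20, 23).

2P: tangent at (20, 23): λ = (3·20² + 26)/(2·23) ≡ 20/46. 46⁻¹ ≡ 51 (mod 67) since 46·51 = 2346 ≡ 1, so λ ≡ 20·51 ≡ 15.
  x = λ² - 20 - 20 = 225 - 40 ≡ 51; y = λ·(20 - 51) - 23 ≡ 48. → (51, 48)
3P: (51, 48) + (20, 23). λ = (23 - 48)/(20 - 51) ≡ 42/36 mod 67. 36⁻¹ ≡ 54 (mod 67), so λ ≡ 57.
  x = λ² - 51 - 20 = 3249 - 71 ≡ 29; y = λ·(51 - 29) - 48 ≡ 0. → (29, 0)
4P: (29, 0) + (20, 23). λ = (23 - 0)/(20 - 29) ≡ 23/58 mod 67. 58⁻¹ ≡ 52 (mod 67) since 58·52 = 3016 ≡ 1, so λ ≡ 57.
  x = λ² - 29 - 20 = 3249 - 49 ≡ 51; y = λ·(29 - 51) - 0 ≡ 19. → (51, 19)
5P: (51, 19) + (20, 23). λ = (23 - 19)/(20 - 51) ≡ 4/36 mod 67. 36⁻¹ ≡ 54 (mod 67), so λ ≡ 15.
  x = λ² - 51 - 20 = 225 - 71 ≡ 20; y = λ·(51 - 20) - 19 ≡ 44. → (20, 44)
6P: (20, 44) + (20, 23): same x and y₁ ≡ -y₂, so the sum is 𝒪.
6P = 𝒪, so the order is 6.

6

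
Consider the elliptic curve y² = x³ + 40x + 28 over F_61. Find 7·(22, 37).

(22, 37)

Write Q = (22, 37).
Repeated addition: build up to 7Q.
2Q: tangent at (22, 37): λ = (3·22² + 40)/(2·37) ≡ 28/13. 13⁻¹ ≡ 47 (mod 61), so λ ≡ 28·47 ≡ 35.
  x = λ² - 22 - 22 = 1225 - 44 ≡ 22; y = λ·(22 - 22) - 37 ≡ 24. → (22, 24)
3Q: (22, 24) + (22, 37): same x and y₁ ≡ -y₂, so the sum is O.
4Q: O + (22, 37) = (22, 37) (identity).
5Q: tangent at (22, 37): λ = (3·22² + 40)/(2·37) ≡ 28/13. 13⁻¹ ≡ 47 (mod 61), so λ ≡ 28·47 ≡ 35.
  x = λ² - 22 - 22 = 1225 - 44 ≡ 22; y = λ·(22 - 22) - 37 ≡ 24. → (22, 24)
6Q: (22, 24) + (22, 37): same x and y₁ ≡ -y₂, so the sum is O.
7Q: O + (22, 37) = (22, 37) (identity).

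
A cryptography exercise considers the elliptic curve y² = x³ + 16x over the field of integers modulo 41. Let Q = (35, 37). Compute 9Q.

(35, 37)

Repeated addition: build up to 9Q.
2Q: tangent at (35, 37): λ = (3·35² + 16)/(2·37) ≡ 1/33. 33⁻¹ ≡ 5 (mod 41), so λ ≡ 1·5 ≡ 5.
  x = λ² - 35 - 35 = 25 - 70 ≡ 37; y = λ·(35 - 37) - 37 ≡ 35. → (37, 35)
3Q: (37, 35) + (35, 37). λ = (37 - 35)/(35 - 37) ≡ 2/39 mod 41. 39⁻¹ ≡ 20 (mod 41) since 39·20 = 780 ≡ 1, so λ ≡ 40.
  x = λ² - 37 - 35 = 1600 - 72 ≡ 11; y = λ·(37 - 11) - 35 ≡ 21. → (11, 21)
4Q: (11, 21) + (35, 37). λ = (37 - 21)/(35 - 11) ≡ 16/24 mod 41. 24⁻¹ ≡ 12 (mod 41), so λ ≡ 28.
  x = λ² - 11 - 35 = 784 - 46 ≡ 0; y = λ·(11 - 0) - 21 ≡ 0. → (0, 0)
5Q: (0, 0) + (35, 37). λ = (37 - 0)/(35 - 0) ≡ 37/35 mod 41. 35⁻¹ ≡ 34 (mod 41) since 35·34 = 1190 ≡ 1, so λ ≡ 28.
  x = λ² - 0 - 35 = 784 - 35 ≡ 11; y = λ·(0 - 11) - 0 ≡ 20. → (11, 20)
6Q: (11, 20) + (35, 37). λ = (37 - 20)/(35 - 11) ≡ 17/24 mod 41. 24⁻¹ ≡ 12 (mod 41), so λ ≡ 40.
  x = λ² - 11 - 35 = 1600 - 46 ≡ 37; y = λ·(11 - 37) - 20 ≡ 6. → (37, 6)
7Q: (37, 6) + (35, 37). λ = (37 - 6)/(35 - 37) ≡ 31/39 mod 41. 39⁻¹ ≡ 20 (mod 41) since 39·20 = 780 ≡ 1, so λ ≡ 5.
  x = λ² - 37 - 35 = 25 - 72 ≡ 35; y = λ·(37 - 35) - 6 ≡ 4. → (35, 4)
8Q: (35, 4) + (35, 37): same x and y₁ ≡ -y₂, so the sum is ∞.
9Q: ∞ + (35, 37) = (35, 37) (identity).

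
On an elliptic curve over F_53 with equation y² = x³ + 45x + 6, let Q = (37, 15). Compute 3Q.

Repeated addition: build up to 3Q.
2Q: tangent at (37, 15): λ = (3·37² + 45)/(2·15) ≡ 18/30. 30⁻¹ ≡ 23 (mod 53), so λ ≡ 18·23 ≡ 43.
  x = λ² - 37 - 37 = 1849 - 74 ≡ 26; y = λ·(37 - 26) - 15 ≡ 34. → (26, 34)
3Q: (26, 34) + (37, 15). λ = (15 - 34)/(37 - 26) ≡ 34/11 mod 53. 11⁻¹ ≡ 29 (mod 53), so λ ≡ 32.
  x = λ² - 26 - 37 = 1024 - 63 ≡ 7; y = λ·(26 - 7) - 34 ≡ 44. → (7, 44)

(7, 44)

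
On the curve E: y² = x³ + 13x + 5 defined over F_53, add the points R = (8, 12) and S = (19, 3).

(42, 11)

(8, 12) + (19, 3). λ = (3 - 12)/(19 - 8) ≡ 44/11 mod 53. 11⁻¹ ≡ 29 (mod 53), so λ ≡ 4.
  x = λ² - 8 - 19 = 16 - 27 ≡ 42; y = λ·(8 - 42) - 12 ≡ 11. → (42, 11)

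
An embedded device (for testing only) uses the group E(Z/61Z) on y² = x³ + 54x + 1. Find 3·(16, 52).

Write P = (16, 52).
Repeated addition: build up to 3P.
2P: tangent at (16, 52): λ = (3·16² + 54)/(2·52) ≡ 29/43. 43⁻¹ ≡ 44 (mod 61), so λ ≡ 29·44 ≡ 56.
  x = λ² - 16 - 16 = 3136 - 32 ≡ 54; y = λ·(16 - 54) - 52 ≡ 16. → (54, 16)
3P: (54, 16) + (16, 52). λ = (52 - 16)/(16 - 54) ≡ 36/23 mod 61. 23⁻¹ ≡ 8 (mod 61), so λ ≡ 44.
  x = λ² - 54 - 16 = 1936 - 70 ≡ 36; y = λ·(54 - 36) - 16 ≡ 44. → (36, 44)

(36, 44)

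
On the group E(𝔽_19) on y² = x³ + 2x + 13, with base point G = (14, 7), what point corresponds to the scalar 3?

(15, 6)

Repeated addition: build up to 3G.
2G: tangent at (14, 7): λ = (3·14² + 2)/(2·7) ≡ 1/14. 14⁻¹ ≡ 15 (mod 19) since 14·15 = 210 ≡ 1, so λ ≡ 1·15 ≡ 15.
  x = λ² - 14 - 14 = 225 - 28 ≡ 7; y = λ·(14 - 7) - 7 ≡ 3. → (7, 3)
3G: (7, 3) + (14, 7). λ = (7 - 3)/(14 - 7) ≡ 4/7 mod 19. 7⁻¹ ≡ 11 (mod 19) since 7·11 = 77 ≡ 1, so λ ≡ 6.
  x = λ² - 7 - 14 = 36 - 21 ≡ 15; y = λ·(7 - 15) - 3 ≡ 6. → (15, 6)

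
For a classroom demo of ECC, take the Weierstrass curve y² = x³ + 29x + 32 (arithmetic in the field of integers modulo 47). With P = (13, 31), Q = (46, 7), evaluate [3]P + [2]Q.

(13, 16)

First 3P:
Repeated addition: build up to 3P.
2P: tangent at (13, 31): λ = (3·13² + 29)/(2·31) ≡ 19/15. 15⁻¹ ≡ 22 (mod 47), so λ ≡ 19·22 ≡ 42.
  x = λ² - 13 - 13 = 1764 - 26 ≡ 46; y = λ·(13 - 46) - 31 ≡ 40. → (46, 40)
3P: (46, 40) + (13, 31). λ = (31 - 40)/(13 - 46) ≡ 38/14 mod 47. 14⁻¹ ≡ 37 (mod 47) since 14·37 = 518 ≡ 1, so λ ≡ 43.
  x = λ² - 46 - 13 = 1849 - 59 ≡ 4; y = λ·(46 - 4) - 40 ≡ 27. → (4, 27)
3P = (4, 27).
Next 2Q:
Repeated addition: build up to 2Q.
2Q: tangent at (46, 7): λ = (3·46² + 29)/(2·7) ≡ 32/14. 14⁻¹ ≡ 37 (mod 47), so λ ≡ 32·37 ≡ 9.
  x = λ² - 46 - 46 = 81 - 92 ≡ 36; y = λ·(46 - 36) - 7 ≡ 36. → (36, 36)
2Q = (36, 36).
Finally 3P + 2Q:
(4, 27) + (36, 36). λ = (36 - 27)/(36 - 4) ≡ 9/32 mod 47. 32⁻¹ ≡ 25 (mod 47) since 32·25 = 800 ≡ 1, so λ ≡ 37.
  x = λ² - 4 - 36 = 1369 - 40 ≡ 13; y = λ·(4 - 13) - 27 ≡ 16. → (13, 16)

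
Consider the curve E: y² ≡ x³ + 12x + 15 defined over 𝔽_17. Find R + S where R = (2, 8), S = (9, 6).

(4, 12)

(2, 8) + (9, 6). λ = (6 - 8)/(9 - 2) ≡ 15/7 mod 17. 7⁻¹ ≡ 5 (mod 17) since 7·5 = 35 ≡ 1, so λ ≡ 7.
  x = λ² - 2 - 9 = 49 - 11 ≡ 4; y = λ·(2 - 4) - 8 ≡ 12. → (4, 12)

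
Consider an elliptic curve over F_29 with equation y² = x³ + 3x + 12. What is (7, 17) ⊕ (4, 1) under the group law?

(7, 17) + (4, 1). λ = (1 - 17)/(4 - 7) ≡ 13/26 mod 29. 26⁻¹ ≡ 19 (mod 29) since 26·19 = 494 ≡ 1, so λ ≡ 15.
  x = λ² - 7 - 4 = 225 - 11 ≡ 11; y = λ·(7 - 11) - 17 ≡ 10. → (11, 10)

(11, 10)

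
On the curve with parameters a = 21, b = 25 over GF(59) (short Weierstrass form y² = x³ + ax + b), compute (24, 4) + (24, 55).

The two points share x = 24 and their y-coordinates satisfy 4 + 55 ≡ 0 (mod 59), so they are inverses. Their sum is O.

O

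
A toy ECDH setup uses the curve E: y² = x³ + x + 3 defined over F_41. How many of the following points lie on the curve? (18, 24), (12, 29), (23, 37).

(18, 24): 24² ≡ 2, rhs ≡ 31 → off.
(12, 29): 29² ≡ 21, rhs ≡ 21 → on.
(23, 37): 37² ≡ 16, rhs ≡ 16 → on.

2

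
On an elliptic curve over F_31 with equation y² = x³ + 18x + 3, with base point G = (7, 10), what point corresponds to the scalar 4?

(26, 6)

Repeated addition: build up to 4G.
2G: tangent at (7, 10): λ = (3·7² + 18)/(2·10) ≡ 10/20. 20⁻¹ ≡ 14 (mod 31), so λ ≡ 10·14 ≡ 16.
  x = λ² - 7 - 7 = 256 - 14 ≡ 25; y = λ·(7 - 25) - 10 ≡ 12. → (25, 12)
3G: (25, 12) + (7, 10). λ = (10 - 12)/(7 - 25) ≡ 29/13 mod 31. 13⁻¹ ≡ 12 (mod 31) since 13·12 = 156 ≡ 1, so λ ≡ 7.
  x = λ² - 25 - 7 = 49 - 32 ≡ 17; y = λ·(25 - 17) - 12 ≡ 13. → (17, 13)
4G: (17, 13) + (7, 10). λ = (10 - 13)/(7 - 17) ≡ 28/21 mod 31. 21⁻¹ ≡ 3 (mod 31), so λ ≡ 22.
  x = λ² - 17 - 7 = 484 - 24 ≡ 26; y = λ·(17 - 26) - 13 ≡ 6. → (26, 6)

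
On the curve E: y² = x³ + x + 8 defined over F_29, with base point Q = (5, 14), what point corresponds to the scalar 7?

Double-and-add on 7 = (111)₂. Start with Q = (5, 14) for the leading 1-bit.
double: tangent at (5, 14): λ = (3·5² + 1)/(2·14) ≡ 18/28. 28⁻¹ ≡ 28 (mod 29) since 28·28 = 784 ≡ 1, so λ ≡ 18·28 ≡ 11.
  x = λ² - 5 - 5 = 121 - 10 ≡ 24; y = λ·(5 - 24) - 14 ≡ 9. → (24, 9)
add Q: (24, 9) + (5, 14). λ = (14 - 9)/(5 - 24) ≡ 5/10 mod 29. 10⁻¹ ≡ 3 (mod 29), so λ ≡ 15.
  x = λ² - 24 - 5 = 225 - 29 ≡ 22; y = λ·(24 - 22) - 9 ≡ 21. → (22, 21)
double: tangent at (22, 21): λ = (3·22² + 1)/(2·21) ≡ 3/13. 13⁻¹ ≡ 9 (mod 29), so λ ≡ 3·9 ≡ 27.
  x = λ² - 22 - 22 = 729 - 44 ≡ 18; y = λ·(22 - 18) - 21 ≡ 0. → (18, 0)
add Q: (18, 0) + (5, 14). λ = (14 - 0)/(5 - 18) ≡ 14/16 mod 29. 16⁻¹ ≡ 20 (mod 29) since 16·20 = 320 ≡ 1, so λ ≡ 19.
  x = λ² - 18 - 5 = 361 - 23 ≡ 19; y = λ·(18 - 19) - 0 ≡ 10. → (19, 10)

(19, 10)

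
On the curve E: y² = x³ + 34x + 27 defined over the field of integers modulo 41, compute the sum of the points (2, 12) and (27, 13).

(2, 12) + (27, 13). λ = (13 - 12)/(27 - 2) ≡ 1/25 mod 41. 25⁻¹ ≡ 23 (mod 41) since 25·23 = 575 ≡ 1, so λ ≡ 23.
  x = λ² - 2 - 27 = 529 - 29 ≡ 8; y = λ·(2 - 8) - 12 ≡ 14. → (8, 14)

(8, 14)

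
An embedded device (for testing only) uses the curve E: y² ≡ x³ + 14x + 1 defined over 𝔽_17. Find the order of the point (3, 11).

10

2P: tangent at (3, 11): λ = (3·3² + 14)/(2·11) ≡ 7/5. 5⁻¹ ≡ 7 (mod 17), so λ ≡ 7·7 ≡ 15.
  x = λ² - 3 - 3 = 225 - 6 ≡ 15; y = λ·(3 - 15) - 11 ≡ 13. → (15, 13)
3P: (15, 13) + (3, 11). λ = (11 - 13)/(3 - 15) ≡ 15/5 mod 17. 5⁻¹ ≡ 7 (mod 17), so λ ≡ 3.
  x = λ² - 15 - 3 = 9 - 18 ≡ 8; y = λ·(15 - 8) - 13 ≡ 8. → (8, 8)
4P: (8, 8) + (3, 11). λ = (11 - 8)/(3 - 8) ≡ 3/12 mod 17. 12⁻¹ ≡ 10 (mod 17), so λ ≡ 13.
  x = λ² - 8 - 3 = 169 - 11 ≡ 5; y = λ·(8 - 5) - 8 ≡ 14. → (5, 14)
5P: (5, 14) + (3, 11). λ = (11 - 14)/(3 - 5) ≡ 14/15 mod 17. 15⁻¹ ≡ 8 (mod 17) since 15·8 = 120 ≡ 1, so λ ≡ 10.
  x = λ² - 5 - 3 = 100 - 8 ≡ 7; y = λ·(5 - 7) - 14 ≡ 0. → (7, 0)
6P: (7, 0) + (3, 11). λ = (11 - 0)/(3 - 7) ≡ 11/13 mod 17. 13⁻¹ ≡ 4 (mod 17) since 13·4 = 52 ≡ 1, so λ ≡ 10.
  x = λ² - 7 - 3 = 100 - 10 ≡ 5; y = λ·(7 - 5) - 0 ≡ 3. → (5, 3)
7P: (5, 3) + (3, 11). λ = (11 - 3)/(3 - 5) ≡ 8/15 mod 17. 15⁻¹ ≡ 8 (mod 17), so λ ≡ 13.
  x = λ² - 5 - 3 = 169 - 8 ≡ 8; y = λ·(5 - 8) - 3 ≡ 9. → (8, 9)
8P: (8, 9) + (3, 11). λ = (11 - 9)/(3 - 8) ≡ 2/12 mod 17. 12⁻¹ ≡ 10 (mod 17), so λ ≡ 3.
  x = λ² - 8 - 3 = 9 - 11 ≡ 15; y = λ·(8 - 15) - 9 ≡ 4. → (15, 4)
9P: (15, 4) + (3, 11). λ = (11 - 4)/(3 - 15) ≡ 7/5 mod 17. 5⁻¹ ≡ 7 (mod 17), so λ ≡ 15.
  x = λ² - 15 - 3 = 225 - 18 ≡ 3; y = λ·(15 - 3) - 4 ≡ 6. → (3, 6)
10P: (3, 6) + (3, 11): same x and y₁ ≡ -y₂, so the sum is O.
10P = O, so the order is 10.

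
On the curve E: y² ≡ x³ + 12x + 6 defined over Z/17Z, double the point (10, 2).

tangent at (10, 2): λ = (3·10² + 12)/(2·2) ≡ 6/4. 4⁻¹ ≡ 13 (mod 17) since 4·13 = 52 ≡ 1, so λ ≡ 6·13 ≡ 10.
  x = λ² - 10 - 10 = 100 - 20 ≡ 12; y = λ·(10 - 12) - 2 ≡ 12. → (12, 12)

(12, 12)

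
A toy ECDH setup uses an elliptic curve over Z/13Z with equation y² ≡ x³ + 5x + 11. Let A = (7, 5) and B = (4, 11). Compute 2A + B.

First 2A:
Repeated addition: build up to 2A.
2A: tangent at (7, 5): λ = (3·7² + 5)/(2·5) ≡ 9/10. 10⁻¹ ≡ 4 (mod 13) since 10·4 = 40 ≡ 1, so λ ≡ 9·4 ≡ 10.
  x = λ² - 7 - 7 = 100 - 14 ≡ 8; y = λ·(7 - 8) - 5 ≡ 11. → (8, 11)
2A = (8, 11).
Finally 2A + B:
(8, 11) + (4, 11). λ = (11 - 11)/(4 - 8) ≡ 0/9 mod 13. 9⁻¹ ≡ 3 (mod 13) since 9·3 = 27 ≡ 1, so λ ≡ 0.
  x = λ² - 8 - 4 = 0 - 12 ≡ 1; y = λ·(8 - 1) - 11 ≡ 2. → (1, 2)

(1, 2)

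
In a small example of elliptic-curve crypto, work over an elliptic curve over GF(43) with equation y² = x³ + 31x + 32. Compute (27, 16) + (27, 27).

The two points share x = 27 and their y-coordinates satisfy 16 + 27 ≡ 0 (mod 43), so they are inverses. Their sum is 𝒪.

O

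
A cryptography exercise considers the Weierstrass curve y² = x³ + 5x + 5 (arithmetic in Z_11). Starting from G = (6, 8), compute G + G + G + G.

(5, 1)

Double-and-add on 4 = (100)₂. Start with G = (6, 8) for the leading 1-bit.
double: tangent at (6, 8): λ = (3·6² + 5)/(2·8) ≡ 3/5. 5⁻¹ ≡ 9 (mod 11) since 5·9 = 45 ≡ 1, so λ ≡ 3·9 ≡ 5.
  x = λ² - 6 - 6 = 25 - 12 ≡ 2; y = λ·(6 - 2) - 8 ≡ 1. → (2, 1)
double: tangent at (2, 1): λ = (3·2² + 5)/(2·1) ≡ 6/2. 2⁻¹ ≡ 6 (mod 11), so λ ≡ 6·6 ≡ 3.
  x = λ² - 2 - 2 = 9 - 4 ≡ 5; y = λ·(2 - 5) - 1 ≡ 1. → (5, 1)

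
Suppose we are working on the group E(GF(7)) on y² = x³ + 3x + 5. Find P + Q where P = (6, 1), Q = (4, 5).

(1, 3)

(6, 1) + (4, 5). λ = (5 - 1)/(4 - 6) ≡ 4/5 mod 7. 5⁻¹ ≡ 3 (mod 7), so λ ≡ 5.
  x = λ² - 6 - 4 = 25 - 10 ≡ 1; y = λ·(6 - 1) - 1 ≡ 3. → (1, 3)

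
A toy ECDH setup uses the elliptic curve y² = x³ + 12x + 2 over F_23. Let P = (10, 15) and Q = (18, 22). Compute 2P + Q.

First 2P:
Repeated addition: build up to 2P.
2P: tangent at (10, 15): λ = (3·10² + 12)/(2·15) ≡ 13/7. 7⁻¹ ≡ 10 (mod 23) since 7·10 = 70 ≡ 1, so λ ≡ 13·10 ≡ 15.
  x = λ² - 10 - 10 = 225 - 20 ≡ 21; y = λ·(10 - 21) - 15 ≡ 4. → (21, 4)
2P = (21, 4).
Finally 2P + Q:
(21, 4) + (18, 22). λ = (22 - 4)/(18 - 21) ≡ 18/20 mod 23. 20⁻¹ ≡ 15 (mod 23), so λ ≡ 17.
  x = λ² - 21 - 18 = 289 - 39 ≡ 20; y = λ·(21 - 20) - 4 ≡ 13. → (20, 13)

(20, 13)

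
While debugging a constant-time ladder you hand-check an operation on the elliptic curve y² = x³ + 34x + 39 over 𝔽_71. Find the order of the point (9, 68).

2P: tangent at (9, 68): λ = (3·9² + 34)/(2·68) ≡ 64/65. 65⁻¹ ≡ 59 (mod 71), so λ ≡ 64·59 ≡ 13.
  x = λ² - 9 - 9 = 169 - 18 ≡ 9; y = λ·(9 - 9) - 68 ≡ 3. → (9, 3)
3P: (9, 3) + (9, 68): same x and y₁ ≡ -y₂, so the sum is ∞.
3P = ∞, so the order is 3.

3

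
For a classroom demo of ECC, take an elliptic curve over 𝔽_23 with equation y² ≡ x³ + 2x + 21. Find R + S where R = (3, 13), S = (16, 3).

(3, 13) + (16, 3). λ = (3 - 13)/(16 - 3) ≡ 13/13 mod 23. 13⁻¹ ≡ 16 (mod 23), so λ ≡ 1.
  x = λ² - 3 - 16 = 1 - 19 ≡ 5; y = λ·(3 - 5) - 13 ≡ 8. → (5, 8)

(5, 8)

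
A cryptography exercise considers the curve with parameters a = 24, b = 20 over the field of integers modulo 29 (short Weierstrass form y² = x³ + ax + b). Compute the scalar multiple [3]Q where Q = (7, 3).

(8, 17)

Repeated addition: build up to 3Q.
2Q: tangent at (7, 3): λ = (3·7² + 24)/(2·3) ≡ 26/6. 6⁻¹ ≡ 5 (mod 29) since 6·5 = 30 ≡ 1, so λ ≡ 26·5 ≡ 14.
  x = λ² - 7 - 7 = 196 - 14 ≡ 8; y = λ·(7 - 8) - 3 ≡ 12. → (8, 12)
3Q: (8, 12) + (7, 3). λ = (3 - 12)/(7 - 8) ≡ 20/28 mod 29. 28⁻¹ ≡ 28 (mod 29), so λ ≡ 9.
  x = λ² - 8 - 7 = 81 - 15 ≡ 8; y = λ·(8 - 8) - 12 ≡ 17. → (8, 17)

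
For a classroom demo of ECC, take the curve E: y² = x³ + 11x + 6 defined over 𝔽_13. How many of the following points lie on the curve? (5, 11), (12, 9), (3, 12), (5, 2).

(5, 11): 11² ≡ 4, rhs ≡ 4 → on.
(12, 9): 9² ≡ 3, rhs ≡ 7 → off.
(3, 12): 12² ≡ 1, rhs ≡ 1 → on.
(5, 2): 2² ≡ 4, rhs ≡ 4 → on.

3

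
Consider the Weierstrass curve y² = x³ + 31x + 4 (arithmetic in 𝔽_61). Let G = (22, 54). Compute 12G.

(41, 30)

Double-and-add on 12 = (1100)₂. Start with G = (22, 54) for the leading 1-bit.
double: tangent at (22, 54): λ = (3·22² + 31)/(2·54) ≡ 19/47. 47⁻¹ ≡ 13 (mod 61), so λ ≡ 19·13 ≡ 3.
  x = λ² - 22 - 22 = 9 - 44 ≡ 26; y = λ·(22 - 26) - 54 ≡ 56. → (26, 56)
add G: (26, 56) + (22, 54). λ = (54 - 56)/(22 - 26) ≡ 59/57 mod 61. 57⁻¹ ≡ 15 (mod 61) since 57·15 = 855 ≡ 1, so λ ≡ 31.
  x = λ² - 26 - 22 = 961 - 48 ≡ 59; y = λ·(26 - 59) - 56 ≡ 19. → (59, 19)
double: tangent at (59, 19): λ = (3·59² + 31)/(2·19) ≡ 43/38. 38⁻¹ ≡ 53 (mod 61), so λ ≡ 43·53 ≡ 22.
  x = λ² - 59 - 59 = 484 - 118 ≡ 0; y = λ·(59 - 0) - 19 ≡ 59. → (0, 59)
double: tangent at (0, 59): λ = (3·0² + 31)/(2·59) ≡ 31/57. 57⁻¹ ≡ 15 (mod 61) since 57·15 = 855 ≡ 1, so λ ≡ 31·15 ≡ 38.
  x = λ² - 0 - 0 = 1444 - 0 ≡ 41; y = λ·(0 - 41) - 59 ≡ 30. → (41, 30)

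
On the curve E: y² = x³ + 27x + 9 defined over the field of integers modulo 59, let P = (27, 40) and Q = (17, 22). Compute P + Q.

(27, 40) + (17, 22). λ = (22 - 40)/(17 - 27) ≡ 41/49 mod 59. 49⁻¹ ≡ 53 (mod 59), so λ ≡ 49.
  x = λ² - 27 - 17 = 2401 - 44 ≡ 56; y = λ·(27 - 56) - 40 ≡ 14. → (56, 14)

(56, 14)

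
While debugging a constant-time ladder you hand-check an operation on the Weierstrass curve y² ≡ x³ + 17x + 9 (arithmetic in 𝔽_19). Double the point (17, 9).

(9, 6)

tangent at (17, 9): λ = (3·17² + 17)/(2·9) ≡ 10/18. 18⁻¹ ≡ 18 (mod 19) since 18·18 = 324 ≡ 1, so λ ≡ 10·18 ≡ 9.
  x = λ² - 17 - 17 = 81 - 34 ≡ 9; y = λ·(17 - 9) - 9 ≡ 6. → (9, 6)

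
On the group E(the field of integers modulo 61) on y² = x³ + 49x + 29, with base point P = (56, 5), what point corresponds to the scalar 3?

(20, 15)

Repeated addition: build up to 3P.
2P: tangent at (56, 5): λ = (3·56² + 49)/(2·5) ≡ 2/10. 10⁻¹ ≡ 55 (mod 61), so λ ≡ 2·55 ≡ 49.
  x = λ² - 56 - 56 = 2401 - 112 ≡ 32; y = λ·(56 - 32) - 5 ≡ 12. → (32, 12)
3P: (32, 12) + (56, 5). λ = (5 - 12)/(56 - 32) ≡ 54/24 mod 61. 24⁻¹ ≡ 28 (mod 61) since 24·28 = 672 ≡ 1, so λ ≡ 48.
  x = λ² - 32 - 56 = 2304 - 88 ≡ 20; y = λ·(32 - 20) - 12 ≡ 15. → (20, 15)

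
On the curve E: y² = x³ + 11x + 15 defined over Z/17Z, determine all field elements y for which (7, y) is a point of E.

none

x³ + 11x + 15 = 435 ≡ 10 (mod 17).
10 is a non-residue mod 17; no y exists.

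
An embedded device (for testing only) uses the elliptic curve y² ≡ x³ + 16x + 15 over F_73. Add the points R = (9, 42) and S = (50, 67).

(9, 42) + (50, 67). λ = (67 - 42)/(50 - 9) ≡ 25/41 mod 73. 41⁻¹ ≡ 57 (mod 73) since 41·57 = 2337 ≡ 1, so λ ≡ 38.
  x = λ² - 9 - 50 = 1444 - 59 ≡ 71; y = λ·(9 - 71) - 42 ≡ 11. → (71, 11)

(71, 11)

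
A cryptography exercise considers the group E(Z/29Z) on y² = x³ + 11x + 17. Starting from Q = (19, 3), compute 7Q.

(9, 27)

Repeated addition: build up to 7Q.
2Q: tangent at (19, 3): λ = (3·19² + 11)/(2·3) ≡ 21/6. 6⁻¹ ≡ 5 (mod 29) since 6·5 = 30 ≡ 1, so λ ≡ 21·5 ≡ 18.
  x = λ² - 19 - 19 = 324 - 38 ≡ 25; y = λ·(19 - 25) - 3 ≡ 5. → (25, 5)
3Q: (25, 5) + (19, 3). λ = (3 - 5)/(19 - 25) ≡ 27/23 mod 29. 23⁻¹ ≡ 24 (mod 29), so λ ≡ 10.
  x = λ² - 25 - 19 = 100 - 44 ≡ 27; y = λ·(25 - 27) - 5 ≡ 4. → (27, 4)
4Q: (27, 4) + (19, 3). λ = (3 - 4)/(19 - 27) ≡ 28/21 mod 29. 21⁻¹ ≡ 18 (mod 29), so λ ≡ 11.
  x = λ² - 27 - 19 = 121 - 46 ≡ 17; y = λ·(27 - 17) - 4 ≡ 19. → (17, 19)
5Q: (17, 19) + (19, 3). λ = (3 - 19)/(19 - 17) ≡ 13/2 mod 29. 2⁻¹ ≡ 15 (mod 29) since 2·15 = 30 ≡ 1, so λ ≡ 21.
  x = λ² - 17 - 19 = 441 - 36 ≡ 28; y = λ·(17 - 28) - 19 ≡ 11. → (28, 11)
6Q: (28, 11) + (19, 3). λ = (3 - 11)/(19 - 28) ≡ 21/20 mod 29. 20⁻¹ ≡ 16 (mod 29) since 20·16 = 320 ≡ 1, so λ ≡ 17.
  x = λ² - 28 - 19 = 289 - 47 ≡ 10; y = λ·(28 - 10) - 11 ≡ 5. → (10, 5)
7Q: (10, 5) + (19, 3). λ = (3 - 5)/(19 - 10) ≡ 27/9 mod 29. 9⁻¹ ≡ 13 (mod 29), so λ ≡ 3.
  x = λ² - 10 - 19 = 9 - 29 ≡ 9; y = λ·(10 - 9) - 5 ≡ 27. → (9, 27)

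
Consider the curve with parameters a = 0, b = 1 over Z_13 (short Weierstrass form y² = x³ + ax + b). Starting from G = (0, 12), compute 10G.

(0, 12)

Repeated addition: build up to 10G.
2G: tangent at (0, 12): λ = (3·0² + 0)/(2·12) ≡ 0/11. 11⁻¹ ≡ 6 (mod 13) since 11·6 = 66 ≡ 1, so λ ≡ 0·6 ≡ 0.
  x = λ² - 0 - 0 = 0 - 0 ≡ 0; y = λ·(0 - 0) - 12 ≡ 1. → (0, 1)
3G: (0, 1) + (0, 12): same x and y₁ ≡ -y₂, so the sum is 𝒪.
4G: 𝒪 + (0, 12) = (0, 12) (identity).
5G: tangent at (0, 12): λ = (3·0² + 0)/(2·12) ≡ 0/11. 11⁻¹ ≡ 6 (mod 13) since 11·6 = 66 ≡ 1, so λ ≡ 0·6 ≡ 0.
  x = λ² - 0 - 0 = 0 - 0 ≡ 0; y = λ·(0 - 0) - 12 ≡ 1. → (0, 1)
6G: (0, 1) + (0, 12): same x and y₁ ≡ -y₂, so the sum is 𝒪.
7G: 𝒪 + (0, 12) = (0, 12) (identity).
8G: tangent at (0, 12): λ = (3·0² + 0)/(2·12) ≡ 0/11. 11⁻¹ ≡ 6 (mod 13), so λ ≡ 0·6 ≡ 0.
  x = λ² - 0 - 0 = 0 - 0 ≡ 0; y = λ·(0 - 0) - 12 ≡ 1. → (0, 1)
9G: (0, 1) + (0, 12): same x and y₁ ≡ -y₂, so the sum is 𝒪.
10G: 𝒪 + (0, 12) = (0, 12) (identity).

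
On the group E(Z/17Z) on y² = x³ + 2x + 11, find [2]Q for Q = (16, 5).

(15, 4)

tangent at (16, 5): λ = (3·16² + 2)/(2·5) ≡ 5/10. 10⁻¹ ≡ 12 (mod 17) since 10·12 = 120 ≡ 1, so λ ≡ 5·12 ≡ 9.
  x = λ² - 16 - 16 = 81 - 32 ≡ 15; y = λ·(16 - 15) - 5 ≡ 4. → (15, 4)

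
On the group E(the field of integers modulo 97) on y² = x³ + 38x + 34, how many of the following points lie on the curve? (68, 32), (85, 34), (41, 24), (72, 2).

2

(68, 32): 32² ≡ 54, rhs ≡ 54 → on.
(85, 34): 34² ≡ 89, rhs ≡ 81 → off.
(41, 24): 24² ≡ 91, rhs ≡ 91 → on.
(72, 2): 2² ≡ 4, rhs ≡ 46 → off.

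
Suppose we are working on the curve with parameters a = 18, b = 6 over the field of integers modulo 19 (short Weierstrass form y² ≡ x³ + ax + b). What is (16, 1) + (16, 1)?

(4, 3)

tangent at (16, 1): λ = (3·16² + 18)/(2·1) ≡ 7/2. 2⁻¹ ≡ 10 (mod 19), so λ ≡ 7·10 ≡ 13.
  x = λ² - 16 - 16 = 169 - 32 ≡ 4; y = λ·(16 - 4) - 1 ≡ 3. → (4, 3)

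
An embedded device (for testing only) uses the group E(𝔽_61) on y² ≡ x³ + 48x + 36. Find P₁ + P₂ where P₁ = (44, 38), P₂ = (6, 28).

(44, 38) + (6, 28). λ = (28 - 38)/(6 - 44) ≡ 51/23 mod 61. 23⁻¹ ≡ 8 (mod 61), so λ ≡ 42.
  x = λ² - 44 - 6 = 1764 - 50 ≡ 6; y = λ·(44 - 6) - 38 ≡ 33. → (6, 33)

(6, 33)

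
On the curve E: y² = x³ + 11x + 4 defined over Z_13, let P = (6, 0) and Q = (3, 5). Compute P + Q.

(6, 0) + (3, 5). λ = (5 - 0)/(3 - 6) ≡ 5/10 mod 13. 10⁻¹ ≡ 4 (mod 13) since 10·4 = 40 ≡ 1, so λ ≡ 7.
  x = λ² - 6 - 3 = 49 - 9 ≡ 1; y = λ·(6 - 1) - 0 ≡ 9. → (1, 9)

(1, 9)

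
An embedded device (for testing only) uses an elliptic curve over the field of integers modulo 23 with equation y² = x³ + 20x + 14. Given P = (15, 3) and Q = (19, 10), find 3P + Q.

First 3P:
Repeated addition: build up to 3P.
2P: tangent at (15, 3): λ = (3·15² + 20)/(2·3) ≡ 5/6. 6⁻¹ ≡ 4 (mod 23) since 6·4 = 24 ≡ 1, so λ ≡ 5·4 ≡ 20.
  x = λ² - 15 - 15 = 400 - 30 ≡ 2; y = λ·(15 - 2) - 3 ≡ 4. → (2, 4)
3P: (2, 4) + (15, 3). λ = (3 - 4)/(15 - 2) ≡ 22/13 mod 23. 13⁻¹ ≡ 16 (mod 23) since 13·16 = 208 ≡ 1, so λ ≡ 7.
  x = λ² - 2 - 15 = 49 - 17 ≡ 9; y = λ·(2 - 9) - 4 ≡ 16. → (9, 16)
3P = (9, 16).
Finally 3P + Q:
(9, 16) + (19, 10). λ = (10 - 16)/(19 - 9) ≡ 17/10 mod 23. 10⁻¹ ≡ 7 (mod 23) since 10·7 = 70 ≡ 1, so λ ≡ 4.
  x = λ² - 9 - 19 = 16 - 28 ≡ 11; y = λ·(9 - 11) - 16 ≡ 22. → (11, 22)

(11, 22)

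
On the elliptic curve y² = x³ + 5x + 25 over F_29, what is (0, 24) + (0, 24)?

(22, 16)

tangent at (0, 24): λ = (3·0² + 5)/(2·24) ≡ 5/19. 19⁻¹ ≡ 26 (mod 29) since 19·26 = 494 ≡ 1, so λ ≡ 5·26 ≡ 14.
  x = λ² - 0 - 0 = 196 - 0 ≡ 22; y = λ·(0 - 22) - 24 ≡ 16. → (22, 16)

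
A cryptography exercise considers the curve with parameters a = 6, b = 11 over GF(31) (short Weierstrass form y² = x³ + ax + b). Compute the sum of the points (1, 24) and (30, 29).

(1, 24) + (30, 29). λ = (29 - 24)/(30 - 1) ≡ 5/29 mod 31. 29⁻¹ ≡ 15 (mod 31) since 29·15 = 435 ≡ 1, so λ ≡ 13.
  x = λ² - 1 - 30 = 169 - 31 ≡ 14; y = λ·(1 - 14) - 24 ≡ 24. → (14, 24)

(14, 24)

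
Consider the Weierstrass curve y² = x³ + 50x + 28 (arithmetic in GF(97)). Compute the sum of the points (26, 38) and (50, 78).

(13, 16)

(26, 38) + (50, 78). λ = (78 - 38)/(50 - 26) ≡ 40/24 mod 97. 24⁻¹ ≡ 93 (mod 97) since 24·93 = 2232 ≡ 1, so λ ≡ 34.
  x = λ² - 26 - 50 = 1156 - 76 ≡ 13; y = λ·(26 - 13) - 38 ≡ 16. → (13, 16)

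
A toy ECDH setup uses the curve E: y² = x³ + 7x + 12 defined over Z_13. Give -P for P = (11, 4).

(11, 9)

-(11, 4) = (11, -4 mod 13) = (11, 9).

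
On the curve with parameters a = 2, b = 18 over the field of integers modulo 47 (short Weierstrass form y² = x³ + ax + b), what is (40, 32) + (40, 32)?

(3, 2)

tangent at (40, 32): λ = (3·40² + 2)/(2·32) ≡ 8/17. 17⁻¹ ≡ 36 (mod 47) since 17·36 = 612 ≡ 1, so λ ≡ 8·36 ≡ 6.
  x = λ² - 40 - 40 = 36 - 80 ≡ 3; y = λ·(40 - 3) - 32 ≡ 2. → (3, 2)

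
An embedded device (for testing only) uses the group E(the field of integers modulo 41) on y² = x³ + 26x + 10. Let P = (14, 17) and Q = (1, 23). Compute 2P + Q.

First 2P:
Repeated addition: build up to 2P.
2P: tangent at (14, 17): λ = (3·14² + 26)/(2·17) ≡ 40/34. 34⁻¹ ≡ 35 (mod 41), so λ ≡ 40·35 ≡ 6.
  x = λ² - 14 - 14 = 36 - 28 ≡ 8; y = λ·(14 - 8) - 17 ≡ 19. → (8, 19)
2P = (8, 19).
Finally 2P + Q:
(8, 19) + (1, 23). λ = (23 - 19)/(1 - 8) ≡ 4/34 mod 41. 34⁻¹ ≡ 35 (mod 41), so λ ≡ 17.
  x = λ² - 8 - 1 = 289 - 9 ≡ 34; y = λ·(8 - 34) - 19 ≡ 31. → (34, 31)

(34, 31)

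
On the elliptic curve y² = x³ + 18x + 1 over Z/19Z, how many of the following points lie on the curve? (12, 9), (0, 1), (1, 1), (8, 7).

3

(12, 9): 9² ≡ 5, rhs ≡ 7 → off.
(0, 1): 1² ≡ 1, rhs ≡ 1 → on.
(1, 1): 1² ≡ 1, rhs ≡ 1 → on.
(8, 7): 7² ≡ 11, rhs ≡ 11 → on.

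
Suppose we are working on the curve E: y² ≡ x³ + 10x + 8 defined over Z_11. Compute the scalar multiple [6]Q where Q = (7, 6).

Repeated addition: build up to 6Q.
2Q: tangent at (7, 6): λ = (3·7² + 10)/(2·6) ≡ 3/1. 1⁻¹ ≡ 1 (mod 11) since 1·1 = 1 ≡ 1, so λ ≡ 3·1 ≡ 3.
  x = λ² - 7 - 7 = 9 - 14 ≡ 6; y = λ·(7 - 6) - 6 ≡ 8. → (6, 8)
3Q: (6, 8) + (7, 6). λ = (6 - 8)/(7 - 6) ≡ 9/1 mod 11. 1⁻¹ ≡ 1 (mod 11), so λ ≡ 9.
  x = λ² - 6 - 7 = 81 - 13 ≡ 2; y = λ·(6 - 2) - 8 ≡ 6. → (2, 6)
4Q: (2, 6) + (7, 6). λ = (6 - 6)/(7 - 2) ≡ 0/5 mod 11. 5⁻¹ ≡ 9 (mod 11), so λ ≡ 0.
  x = λ² - 2 - 7 = 0 - 9 ≡ 2; y = λ·(2 - 2) - 6 ≡ 5. → (2, 5)
5Q: (2, 5) + (7, 6). λ = (6 - 5)/(7 - 2) ≡ 1/5 mod 11. 5⁻¹ ≡ 9 (mod 11) since 5·9 = 45 ≡ 1, so λ ≡ 9.
  x = λ² - 2 - 7 = 81 - 9 ≡ 6; y = λ·(2 - 6) - 5 ≡ 3. → (6, 3)
6Q: (6, 3) + (7, 6). λ = (6 - 3)/(7 - 6) ≡ 3/1 mod 11. 1⁻¹ ≡ 1 (mod 11), so λ ≡ 3.
  x = λ² - 6 - 7 = 9 - 13 ≡ 7; y = λ·(6 - 7) - 3 ≡ 5. → (7, 5)

(7, 5)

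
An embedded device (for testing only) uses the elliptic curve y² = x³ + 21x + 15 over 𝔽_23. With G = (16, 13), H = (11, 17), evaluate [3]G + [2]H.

(17, 15)

First 3G:
Repeated addition: build up to 3G.
2G: tangent at (16, 13): λ = (3·16² + 21)/(2·13) ≡ 7/3. 3⁻¹ ≡ 8 (mod 23), so λ ≡ 7·8 ≡ 10.
  x = λ² - 16 - 16 = 100 - 32 ≡ 22; y = λ·(16 - 22) - 13 ≡ 19. → (22, 19)
3G: (22, 19) + (16, 13). λ = (13 - 19)/(16 - 22) ≡ 17/17 mod 23. 17⁻¹ ≡ 19 (mod 23) since 17·19 = 323 ≡ 1, so λ ≡ 1.
  x = λ² - 22 - 16 = 1 - 38 ≡ 9; y = λ·(22 - 9) - 19 ≡ 17. → (9, 17)
3G = (9, 17).
Next 2H:
Repeated addition: build up to 2H.
2H: tangent at (11, 17): λ = (3·11² + 21)/(2·17) ≡ 16/11. 11⁻¹ ≡ 21 (mod 23) since 11·21 = 231 ≡ 1, so λ ≡ 16·21 ≡ 14.
  x = λ² - 11 - 11 = 196 - 22 ≡ 13; y = λ·(11 - 13) - 17 ≡ 1. → (13, 1)
2H = (13, 1).
Finally 3G + 2H:
(9, 17) + (13, 1). λ = (1 - 17)/(13 - 9) ≡ 7/4 mod 23. 4⁻¹ ≡ 6 (mod 23), so λ ≡ 19.
  x = λ² - 9 - 13 = 361 - 22 ≡ 17; y = λ·(9 - 17) - 17 ≡ 15. → (17, 15)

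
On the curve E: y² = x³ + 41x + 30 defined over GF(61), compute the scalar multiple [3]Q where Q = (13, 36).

Repeated addition: build up to 3Q.
2Q: tangent at (13, 36): λ = (3·13² + 41)/(2·36) ≡ 60/11. 11⁻¹ ≡ 50 (mod 61) since 11·50 = 550 ≡ 1, so λ ≡ 60·50 ≡ 11.
  x = λ² - 13 - 13 = 121 - 26 ≡ 34; y = λ·(13 - 34) - 36 ≡ 38. → (34, 38)
3Q: (34, 38) + (13, 36). λ = (36 - 38)/(13 - 34) ≡ 59/40 mod 61. 40⁻¹ ≡ 29 (mod 61), so λ ≡ 3.
  x = λ² - 34 - 13 = 9 - 47 ≡ 23; y = λ·(34 - 23) - 38 ≡ 56. → (23, 56)

(23, 56)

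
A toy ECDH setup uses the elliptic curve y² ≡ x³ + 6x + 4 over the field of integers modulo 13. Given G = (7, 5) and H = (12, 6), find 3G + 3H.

(0, 11)

First 3G:
Repeated addition: build up to 3G.
2G: tangent at (7, 5): λ = (3·7² + 6)/(2·5) ≡ 10/10. 10⁻¹ ≡ 4 (mod 13), so λ ≡ 10·4 ≡ 1.
  x = λ² - 7 - 7 = 1 - 14 ≡ 0; y = λ·(7 - 0) - 5 ≡ 2. → (0, 2)
3G: (0, 2) + (7, 5). λ = (5 - 2)/(7 - 0) ≡ 3/7 mod 13. 7⁻¹ ≡ 2 (mod 13), so λ ≡ 6.
  x = λ² - 0 - 7 = 36 - 7 ≡ 3; y = λ·(0 - 3) - 2 ≡ 6. → (3, 6)
3G = (3, 6).
Next 3H:
Repeated addition: build up to 3H.
2H: tangent at (12, 6): λ = (3·12² + 6)/(2·6) ≡ 9/12. 12⁻¹ ≡ 12 (mod 13), so λ ≡ 9·12 ≡ 4.
  x = λ² - 12 - 12 = 16 - 24 ≡ 5; y = λ·(12 - 5) - 6 ≡ 9. → (5, 9)
3H: (5, 9) + (12, 6). λ = (6 - 9)/(12 - 5) ≡ 10/7 mod 13. 7⁻¹ ≡ 2 (mod 13), so λ ≡ 7.
  x = λ² - 5 - 12 = 49 - 17 ≡ 6; y = λ·(5 - 6) - 9 ≡ 10. → (6, 10)
3H = (6, 10).
Finally 3G + 3H:
(3, 6) + (6, 10). λ = (10 - 6)/(6 - 3) ≡ 4/3 mod 13. 3⁻¹ ≡ 9 (mod 13), so λ ≡ 10.
  x = λ² - 3 - 6 = 100 - 9 ≡ 0; y = λ·(3 - 0) - 6 ≡ 11. → (0, 11)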